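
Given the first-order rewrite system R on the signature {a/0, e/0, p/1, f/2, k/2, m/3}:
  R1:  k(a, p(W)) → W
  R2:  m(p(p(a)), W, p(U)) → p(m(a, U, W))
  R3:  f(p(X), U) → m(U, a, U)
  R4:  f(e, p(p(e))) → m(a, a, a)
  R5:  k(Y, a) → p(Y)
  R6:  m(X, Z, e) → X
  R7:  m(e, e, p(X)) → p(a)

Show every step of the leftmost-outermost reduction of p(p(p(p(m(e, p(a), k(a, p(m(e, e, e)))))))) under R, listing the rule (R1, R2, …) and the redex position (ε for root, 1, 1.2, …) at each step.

p(p(p(p(e))))

1. p(p(p(p(m(e, p(a), k(a, p(m(e, e, e))))))))  →  p(p(p(p(m(e, p(a), m(e, e, e))))))   [R1 at 1.1.1.1.3]
2. p(p(p(p(m(e, p(a), m(e, e, e))))))  →  p(p(p(p(m(e, p(a), e)))))   [R6 at 1.1.1.1.3]
3. p(p(p(p(m(e, p(a), e)))))  →  p(p(p(p(e))))   [R6 at 1.1.1.1]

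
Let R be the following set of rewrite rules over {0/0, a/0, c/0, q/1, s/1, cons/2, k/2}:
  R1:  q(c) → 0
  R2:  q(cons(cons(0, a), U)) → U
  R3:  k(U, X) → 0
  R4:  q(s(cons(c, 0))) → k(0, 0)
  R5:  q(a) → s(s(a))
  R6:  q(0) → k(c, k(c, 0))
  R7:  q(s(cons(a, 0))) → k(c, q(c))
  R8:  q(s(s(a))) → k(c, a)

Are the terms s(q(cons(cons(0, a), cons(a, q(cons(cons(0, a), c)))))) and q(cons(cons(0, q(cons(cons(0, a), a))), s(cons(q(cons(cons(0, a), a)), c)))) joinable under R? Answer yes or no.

Reduce t₁ = s(q(cons(cons(0, a), cons(a, q(cons(cons(0, a), c)))))):
1. s(q(cons(cons(0, a), cons(a, q(cons(cons(0, a), c))))))  →  s(cons(a, q(cons(cons(0, a), c))))   [R2 at 1]
2. s(cons(a, q(cons(cons(0, a), c))))  →  s(cons(a, c))   [R2 at 1.2]

Reduce t₂ = q(cons(cons(0, q(cons(cons(0, a), a))), s(cons(q(cons(cons(0, a), a)), c)))):
1. q(cons(cons(0, q(cons(cons(0, a), a))), s(cons(q(cons(cons(0, a), a)), c))))  →  q(cons(cons(0, a), s(cons(q(cons(cons(0, a), a)), c))))   [R2 at 1.1.2]
2. q(cons(cons(0, a), s(cons(q(cons(cons(0, a), a)), c))))  →  s(cons(q(cons(cons(0, a), a)), c))   [R2 at ε]
3. s(cons(q(cons(cons(0, a), a)), c))  →  s(cons(a, c))   [R2 at 1.1]

yes — NF(t₁) = s(cons(a, c)), NF(t₂) = s(cons(a, c))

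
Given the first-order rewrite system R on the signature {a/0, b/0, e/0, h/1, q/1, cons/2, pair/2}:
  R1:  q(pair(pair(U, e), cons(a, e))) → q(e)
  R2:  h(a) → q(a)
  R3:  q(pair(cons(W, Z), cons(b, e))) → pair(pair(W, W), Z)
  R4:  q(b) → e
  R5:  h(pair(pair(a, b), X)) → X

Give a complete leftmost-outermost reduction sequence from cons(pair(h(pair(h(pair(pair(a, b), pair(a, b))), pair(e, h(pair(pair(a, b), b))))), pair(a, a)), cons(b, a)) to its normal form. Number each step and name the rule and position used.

1. cons(pair(h(pair(h(pair(pair(a, b), pair(a, b))), pair(e, h(pair(pair(a, b), b))))), pair(a, a)), cons(b, a))  →  cons(pair(h(pair(pair(a, b), pair(e, h(pair(pair(a, b), b))))), pair(a, a)), cons(b, a))   [R5 at 1.1.1.1]
2. cons(pair(h(pair(pair(a, b), pair(e, h(pair(pair(a, b), b))))), pair(a, a)), cons(b, a))  →  cons(pair(pair(e, h(pair(pair(a, b), b))), pair(a, a)), cons(b, a))   [R5 at 1.1]
3. cons(pair(pair(e, h(pair(pair(a, b), b))), pair(a, a)), cons(b, a))  →  cons(pair(pair(e, b), pair(a, a)), cons(b, a))   [R5 at 1.1.2]

cons(pair(pair(e, b), pair(a, a)), cons(b, a))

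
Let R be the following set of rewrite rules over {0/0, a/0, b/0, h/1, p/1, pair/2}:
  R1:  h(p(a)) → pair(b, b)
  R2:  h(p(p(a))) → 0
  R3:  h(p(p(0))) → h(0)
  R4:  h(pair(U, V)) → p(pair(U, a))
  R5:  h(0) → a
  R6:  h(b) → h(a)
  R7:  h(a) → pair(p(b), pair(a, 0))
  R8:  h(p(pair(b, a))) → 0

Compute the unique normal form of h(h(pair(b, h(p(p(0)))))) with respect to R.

0

1. h(h(pair(b, h(p(p(0))))))  →  h(p(pair(b, a)))   [R4 at 1]
2. h(p(pair(b, a)))  →  0   [R8 at ε]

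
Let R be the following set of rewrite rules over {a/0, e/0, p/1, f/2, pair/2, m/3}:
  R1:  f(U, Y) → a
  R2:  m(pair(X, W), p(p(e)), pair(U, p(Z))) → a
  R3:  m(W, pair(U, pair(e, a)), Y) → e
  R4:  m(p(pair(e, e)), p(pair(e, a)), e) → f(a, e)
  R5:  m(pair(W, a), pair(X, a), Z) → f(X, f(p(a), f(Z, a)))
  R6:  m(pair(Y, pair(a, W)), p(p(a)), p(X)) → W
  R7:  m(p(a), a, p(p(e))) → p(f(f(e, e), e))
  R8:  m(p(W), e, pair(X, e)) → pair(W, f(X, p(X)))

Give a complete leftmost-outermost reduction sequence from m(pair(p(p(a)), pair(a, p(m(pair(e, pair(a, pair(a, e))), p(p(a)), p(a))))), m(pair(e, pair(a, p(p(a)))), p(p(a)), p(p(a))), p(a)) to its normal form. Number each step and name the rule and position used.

p(pair(a, e))

1. m(pair(p(p(a)), pair(a, p(m(pair(e, pair(a, pair(a, e))), p(p(a)), p(a))))), m(pair(e, pair(a, p(p(a)))), p(p(a)), p(p(a))), p(a))  →  m(pair(p(p(a)), pair(a, p(pair(a, e)))), m(pair(e, pair(a, p(p(a)))), p(p(a)), p(p(a))), p(a))   [R6 at 1.2.2.1]
2. m(pair(p(p(a)), pair(a, p(pair(a, e)))), m(pair(e, pair(a, p(p(a)))), p(p(a)), p(p(a))), p(a))  →  m(pair(p(p(a)), pair(a, p(pair(a, e)))), p(p(a)), p(a))   [R6 at 2]
3. m(pair(p(p(a)), pair(a, p(pair(a, e)))), p(p(a)), p(a))  →  p(pair(a, e))   [R6 at ε]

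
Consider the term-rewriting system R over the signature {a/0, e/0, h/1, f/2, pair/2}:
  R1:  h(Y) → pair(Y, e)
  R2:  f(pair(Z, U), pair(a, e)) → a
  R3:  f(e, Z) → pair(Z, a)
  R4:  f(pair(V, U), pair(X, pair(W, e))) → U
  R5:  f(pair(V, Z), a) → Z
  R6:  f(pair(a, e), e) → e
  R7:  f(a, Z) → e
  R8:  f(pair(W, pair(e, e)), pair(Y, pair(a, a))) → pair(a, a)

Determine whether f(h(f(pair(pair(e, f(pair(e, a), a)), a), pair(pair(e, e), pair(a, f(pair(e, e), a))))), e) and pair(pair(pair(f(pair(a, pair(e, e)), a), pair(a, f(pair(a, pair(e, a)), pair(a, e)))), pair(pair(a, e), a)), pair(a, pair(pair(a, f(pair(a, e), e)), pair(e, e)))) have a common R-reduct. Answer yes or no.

no — NF(t₁) = e, NF(t₂) = pair(pair(pair(pair(e, e), pair(a, a)), pair(pair(a, e), a)), pair(a, pair(pair(a, e), pair(e, e))))

Reduce t₁ = f(h(f(pair(pair(e, f(pair(e, a), a)), a), pair(pair(e, e), pair(a, f(pair(e, e), a))))), e):
1. f(h(f(pair(pair(e, f(pair(e, a), a)), a), pair(pair(e, e), pair(a, f(pair(e, e), a))))), e)  →  f(pair(f(pair(pair(e, f(pair(e, a), a)), a), pair(pair(e, e), pair(a, f(pair(e, e), a)))), e), e)   [R1 at 1]
2. f(pair(f(pair(pair(e, f(pair(e, a), a)), a), pair(pair(e, e), pair(a, f(pair(e, e), a)))), e), e)  →  f(pair(f(pair(pair(e, a), a), pair(pair(e, e), pair(a, f(pair(e, e), a)))), e), e)   [R5 at 1.1.1.1.2]
3. f(pair(f(pair(pair(e, a), a), pair(pair(e, e), pair(a, f(pair(e, e), a)))), e), e)  →  f(pair(f(pair(pair(e, a), a), pair(pair(e, e), pair(a, e))), e), e)   [R5 at 1.1.2.2.2]
4. f(pair(f(pair(pair(e, a), a), pair(pair(e, e), pair(a, e))), e), e)  →  f(pair(a, e), e)   [R4 at 1.1]
5. f(pair(a, e), e)  →  e   [R6 at ε]

Reduce t₂ = pair(pair(pair(f(pair(a, pair(e, e)), a), pair(a, f(pair(a, pair(e, a)), pair(a, e)))), pair(pair(a, e), a)), pair(a, pair(pair(a, f(pair(a, e), e)), pair(e, e)))):
1. pair(pair(pair(f(pair(a, pair(e, e)), a), pair(a, f(pair(a, pair(e, a)), pair(a, e)))), pair(pair(a, e), a)), pair(a, pair(pair(a, f(pair(a, e), e)), pair(e, e))))  →  pair(pair(pair(pair(e, e), pair(a, f(pair(a, pair(e, a)), pair(a, e)))), pair(pair(a, e), a)), pair(a, pair(pair(a, f(pair(a, e), e)), pair(e, e))))   [R5 at 1.1.1]
2. pair(pair(pair(pair(e, e), pair(a, f(pair(a, pair(e, a)), pair(a, e)))), pair(pair(a, e), a)), pair(a, pair(pair(a, f(pair(a, e), e)), pair(e, e))))  →  pair(pair(pair(pair(e, e), pair(a, a)), pair(pair(a, e), a)), pair(a, pair(pair(a, f(pair(a, e), e)), pair(e, e))))   [R2 at 1.1.2.2]
3. pair(pair(pair(pair(e, e), pair(a, a)), pair(pair(a, e), a)), pair(a, pair(pair(a, f(pair(a, e), e)), pair(e, e))))  →  pair(pair(pair(pair(e, e), pair(a, a)), pair(pair(a, e), a)), pair(a, pair(pair(a, e), pair(e, e))))   [R6 at 2.2.1.2]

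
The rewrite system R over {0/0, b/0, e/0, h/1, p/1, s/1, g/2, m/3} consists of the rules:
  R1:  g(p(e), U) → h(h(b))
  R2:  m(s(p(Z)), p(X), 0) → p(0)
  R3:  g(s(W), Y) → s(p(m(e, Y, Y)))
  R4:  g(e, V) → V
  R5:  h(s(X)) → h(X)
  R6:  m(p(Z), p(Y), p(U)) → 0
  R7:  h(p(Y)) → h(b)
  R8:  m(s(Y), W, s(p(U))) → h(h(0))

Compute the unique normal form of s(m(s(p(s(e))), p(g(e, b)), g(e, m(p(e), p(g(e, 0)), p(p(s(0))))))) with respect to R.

s(p(0))

1. s(m(s(p(s(e))), p(g(e, b)), g(e, m(p(e), p(g(e, 0)), p(p(s(0)))))))  →  s(m(s(p(s(e))), p(b), g(e, m(p(e), p(g(e, 0)), p(p(s(0)))))))   [R4 at 1.2.1]
2. s(m(s(p(s(e))), p(b), g(e, m(p(e), p(g(e, 0)), p(p(s(0)))))))  →  s(m(s(p(s(e))), p(b), m(p(e), p(g(e, 0)), p(p(s(0))))))   [R4 at 1.3]
3. s(m(s(p(s(e))), p(b), m(p(e), p(g(e, 0)), p(p(s(0))))))  →  s(m(s(p(s(e))), p(b), 0))   [R6 at 1.3]
4. s(m(s(p(s(e))), p(b), 0))  →  s(p(0))   [R2 at 1]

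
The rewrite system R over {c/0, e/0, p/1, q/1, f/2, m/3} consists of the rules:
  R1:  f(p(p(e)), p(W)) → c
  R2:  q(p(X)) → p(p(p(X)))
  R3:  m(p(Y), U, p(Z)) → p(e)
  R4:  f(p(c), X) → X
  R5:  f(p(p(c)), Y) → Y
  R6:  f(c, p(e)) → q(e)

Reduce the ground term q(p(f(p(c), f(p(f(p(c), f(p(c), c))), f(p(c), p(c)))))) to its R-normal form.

1. q(p(f(p(c), f(p(f(p(c), f(p(c), c))), f(p(c), p(c))))))  →  p(p(p(f(p(c), f(p(f(p(c), f(p(c), c))), f(p(c), p(c)))))))   [R2 at ε]
2. p(p(p(f(p(c), f(p(f(p(c), f(p(c), c))), f(p(c), p(c)))))))  →  p(p(p(f(p(f(p(c), f(p(c), c))), f(p(c), p(c))))))   [R4 at 1.1.1]
3. p(p(p(f(p(f(p(c), f(p(c), c))), f(p(c), p(c))))))  →  p(p(p(f(p(f(p(c), c)), f(p(c), p(c))))))   [R4 at 1.1.1.1.1]
4. p(p(p(f(p(f(p(c), c)), f(p(c), p(c))))))  →  p(p(p(f(p(c), f(p(c), p(c))))))   [R4 at 1.1.1.1.1]
5. p(p(p(f(p(c), f(p(c), p(c))))))  →  p(p(p(f(p(c), p(c)))))   [R4 at 1.1.1]
6. p(p(p(f(p(c), p(c)))))  →  p(p(p(p(c))))   [R4 at 1.1.1]

p(p(p(p(c))))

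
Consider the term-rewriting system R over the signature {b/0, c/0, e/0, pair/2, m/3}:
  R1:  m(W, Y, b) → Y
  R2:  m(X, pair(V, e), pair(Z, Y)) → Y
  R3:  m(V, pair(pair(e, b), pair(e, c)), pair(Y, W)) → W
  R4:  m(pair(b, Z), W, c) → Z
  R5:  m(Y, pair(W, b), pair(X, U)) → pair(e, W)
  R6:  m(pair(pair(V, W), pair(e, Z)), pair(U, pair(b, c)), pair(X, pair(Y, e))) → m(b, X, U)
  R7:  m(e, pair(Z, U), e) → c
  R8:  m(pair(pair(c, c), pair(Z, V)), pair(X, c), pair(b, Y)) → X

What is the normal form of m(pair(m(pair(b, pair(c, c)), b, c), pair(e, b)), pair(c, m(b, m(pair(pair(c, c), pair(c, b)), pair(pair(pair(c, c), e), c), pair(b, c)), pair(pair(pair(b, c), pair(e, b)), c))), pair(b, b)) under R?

c

1. m(pair(m(pair(b, pair(c, c)), b, c), pair(e, b)), pair(c, m(b, m(pair(pair(c, c), pair(c, b)), pair(pair(pair(c, c), e), c), pair(b, c)), pair(pair(pair(b, c), pair(e, b)), c))), pair(b, b))  →  m(pair(pair(c, c), pair(e, b)), pair(c, m(b, m(pair(pair(c, c), pair(c, b)), pair(pair(pair(c, c), e), c), pair(b, c)), pair(pair(pair(b, c), pair(e, b)), c))), pair(b, b))   [R4 at 1.1]
2. m(pair(pair(c, c), pair(e, b)), pair(c, m(b, m(pair(pair(c, c), pair(c, b)), pair(pair(pair(c, c), e), c), pair(b, c)), pair(pair(pair(b, c), pair(e, b)), c))), pair(b, b))  →  m(pair(pair(c, c), pair(e, b)), pair(c, m(b, pair(pair(c, c), e), pair(pair(pair(b, c), pair(e, b)), c))), pair(b, b))   [R8 at 2.2.2]
3. m(pair(pair(c, c), pair(e, b)), pair(c, m(b, pair(pair(c, c), e), pair(pair(pair(b, c), pair(e, b)), c))), pair(b, b))  →  m(pair(pair(c, c), pair(e, b)), pair(c, c), pair(b, b))   [R2 at 2.2]
4. m(pair(pair(c, c), pair(e, b)), pair(c, c), pair(b, b))  →  c   [R8 at ε]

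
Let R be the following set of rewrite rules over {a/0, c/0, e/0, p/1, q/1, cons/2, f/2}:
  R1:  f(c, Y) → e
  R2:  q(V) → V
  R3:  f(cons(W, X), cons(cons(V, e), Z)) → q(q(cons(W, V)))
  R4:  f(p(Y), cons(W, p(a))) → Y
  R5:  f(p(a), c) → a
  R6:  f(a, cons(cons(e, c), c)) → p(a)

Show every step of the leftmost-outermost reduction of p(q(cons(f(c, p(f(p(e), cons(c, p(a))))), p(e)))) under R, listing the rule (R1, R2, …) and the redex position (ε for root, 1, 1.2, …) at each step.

p(cons(e, p(e)))

1. p(q(cons(f(c, p(f(p(e), cons(c, p(a))))), p(e))))  →  p(cons(f(c, p(f(p(e), cons(c, p(a))))), p(e)))   [R2 at 1]
2. p(cons(f(c, p(f(p(e), cons(c, p(a))))), p(e)))  →  p(cons(e, p(e)))   [R1 at 1.1]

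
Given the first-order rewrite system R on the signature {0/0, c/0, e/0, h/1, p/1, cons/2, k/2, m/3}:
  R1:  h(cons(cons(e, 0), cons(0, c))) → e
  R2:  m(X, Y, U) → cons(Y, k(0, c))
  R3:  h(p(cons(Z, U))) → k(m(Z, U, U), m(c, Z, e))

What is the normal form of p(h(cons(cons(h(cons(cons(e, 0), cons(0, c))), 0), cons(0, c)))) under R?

1. p(h(cons(cons(h(cons(cons(e, 0), cons(0, c))), 0), cons(0, c))))  →  p(h(cons(cons(e, 0), cons(0, c))))   [R1 at 1.1.1.1]
2. p(h(cons(cons(e, 0), cons(0, c))))  →  p(e)   [R1 at 1]

p(e)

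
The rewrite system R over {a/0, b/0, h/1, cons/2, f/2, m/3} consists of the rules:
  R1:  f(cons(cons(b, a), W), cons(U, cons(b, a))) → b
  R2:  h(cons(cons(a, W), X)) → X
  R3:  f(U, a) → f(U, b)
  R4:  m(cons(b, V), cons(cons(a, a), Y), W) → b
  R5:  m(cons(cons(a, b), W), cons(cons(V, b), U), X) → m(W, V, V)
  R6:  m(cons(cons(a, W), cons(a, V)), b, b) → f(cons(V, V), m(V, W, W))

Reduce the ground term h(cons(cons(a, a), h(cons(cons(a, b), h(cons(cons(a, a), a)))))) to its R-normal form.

1. h(cons(cons(a, a), h(cons(cons(a, b), h(cons(cons(a, a), a))))))  →  h(cons(cons(a, b), h(cons(cons(a, a), a))))   [R2 at ε]
2. h(cons(cons(a, b), h(cons(cons(a, a), a))))  →  h(cons(cons(a, a), a))   [R2 at ε]
3. h(cons(cons(a, a), a))  →  a   [R2 at ε]

a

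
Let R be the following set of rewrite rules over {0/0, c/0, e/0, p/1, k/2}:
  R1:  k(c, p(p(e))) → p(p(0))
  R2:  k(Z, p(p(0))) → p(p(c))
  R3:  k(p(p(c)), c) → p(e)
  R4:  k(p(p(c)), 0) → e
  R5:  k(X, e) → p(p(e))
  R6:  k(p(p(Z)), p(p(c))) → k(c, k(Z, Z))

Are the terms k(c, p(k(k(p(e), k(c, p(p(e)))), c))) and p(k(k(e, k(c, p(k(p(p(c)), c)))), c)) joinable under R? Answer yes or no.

no — NF(t₁) = p(p(0)), NF(t₂) = p(p(e))

Reduce t₁ = k(c, p(k(k(p(e), k(c, p(p(e)))), c))):
1. k(c, p(k(k(p(e), k(c, p(p(e)))), c)))  →  k(c, p(k(k(p(e), p(p(0))), c)))   [R1 at 2.1.1.2]
2. k(c, p(k(k(p(e), p(p(0))), c)))  →  k(c, p(k(p(p(c)), c)))   [R2 at 2.1.1]
3. k(c, p(k(p(p(c)), c)))  →  k(c, p(p(e)))   [R3 at 2.1]
4. k(c, p(p(e)))  →  p(p(0))   [R1 at ε]

Reduce t₂ = p(k(k(e, k(c, p(k(p(p(c)), c)))), c)):
1. p(k(k(e, k(c, p(k(p(p(c)), c)))), c))  →  p(k(k(e, k(c, p(p(e)))), c))   [R3 at 1.1.2.2.1]
2. p(k(k(e, k(c, p(p(e)))), c))  →  p(k(k(e, p(p(0))), c))   [R1 at 1.1.2]
3. p(k(k(e, p(p(0))), c))  →  p(k(p(p(c)), c))   [R2 at 1.1]
4. p(k(p(p(c)), c))  →  p(p(e))   [R3 at 1]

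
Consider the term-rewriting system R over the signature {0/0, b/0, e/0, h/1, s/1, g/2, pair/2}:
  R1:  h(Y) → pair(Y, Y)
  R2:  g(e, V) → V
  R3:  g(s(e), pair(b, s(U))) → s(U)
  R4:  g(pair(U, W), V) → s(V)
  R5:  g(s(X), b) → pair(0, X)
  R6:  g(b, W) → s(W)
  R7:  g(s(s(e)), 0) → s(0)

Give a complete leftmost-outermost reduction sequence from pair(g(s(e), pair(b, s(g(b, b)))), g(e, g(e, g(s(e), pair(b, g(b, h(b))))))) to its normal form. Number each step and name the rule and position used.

pair(s(s(b)), s(pair(b, b)))

1. pair(g(s(e), pair(b, s(g(b, b)))), g(e, g(e, g(s(e), pair(b, g(b, h(b)))))))  →  pair(s(g(b, b)), g(e, g(e, g(s(e), pair(b, g(b, h(b)))))))   [R3 at 1]
2. pair(s(g(b, b)), g(e, g(e, g(s(e), pair(b, g(b, h(b)))))))  →  pair(s(s(b)), g(e, g(e, g(s(e), pair(b, g(b, h(b)))))))   [R6 at 1.1]
3. pair(s(s(b)), g(e, g(e, g(s(e), pair(b, g(b, h(b)))))))  →  pair(s(s(b)), g(e, g(s(e), pair(b, g(b, h(b))))))   [R2 at 2]
4. pair(s(s(b)), g(e, g(s(e), pair(b, g(b, h(b))))))  →  pair(s(s(b)), g(s(e), pair(b, g(b, h(b)))))   [R2 at 2]
5. pair(s(s(b)), g(s(e), pair(b, g(b, h(b)))))  →  pair(s(s(b)), g(s(e), pair(b, s(h(b)))))   [R6 at 2.2.2]
6. pair(s(s(b)), g(s(e), pair(b, s(h(b)))))  →  pair(s(s(b)), s(h(b)))   [R3 at 2]
7. pair(s(s(b)), s(h(b)))  →  pair(s(s(b)), s(pair(b, b)))   [R1 at 2.1]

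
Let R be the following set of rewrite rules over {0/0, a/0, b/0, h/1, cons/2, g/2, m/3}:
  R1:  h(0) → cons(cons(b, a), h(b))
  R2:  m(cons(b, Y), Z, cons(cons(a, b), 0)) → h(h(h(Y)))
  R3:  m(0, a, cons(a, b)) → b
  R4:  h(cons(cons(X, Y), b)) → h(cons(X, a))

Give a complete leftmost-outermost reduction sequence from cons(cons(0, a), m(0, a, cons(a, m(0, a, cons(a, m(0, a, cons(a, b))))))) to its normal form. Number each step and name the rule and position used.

1. cons(cons(0, a), m(0, a, cons(a, m(0, a, cons(a, m(0, a, cons(a, b)))))))  →  cons(cons(0, a), m(0, a, cons(a, m(0, a, cons(a, b)))))   [R3 at 2.3.2.3.2]
2. cons(cons(0, a), m(0, a, cons(a, m(0, a, cons(a, b)))))  →  cons(cons(0, a), m(0, a, cons(a, b)))   [R3 at 2.3.2]
3. cons(cons(0, a), m(0, a, cons(a, b)))  →  cons(cons(0, a), b)   [R3 at 2]

cons(cons(0, a), b)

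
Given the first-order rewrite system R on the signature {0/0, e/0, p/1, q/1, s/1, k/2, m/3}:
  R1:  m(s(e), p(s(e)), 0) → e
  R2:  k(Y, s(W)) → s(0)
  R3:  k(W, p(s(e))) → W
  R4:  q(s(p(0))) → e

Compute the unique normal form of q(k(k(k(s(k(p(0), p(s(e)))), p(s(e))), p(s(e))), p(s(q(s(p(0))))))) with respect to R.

e

1. q(k(k(k(s(k(p(0), p(s(e)))), p(s(e))), p(s(e))), p(s(q(s(p(0)))))))  →  q(k(k(s(k(p(0), p(s(e)))), p(s(e))), p(s(q(s(p(0)))))))   [R3 at 1.1]
2. q(k(k(s(k(p(0), p(s(e)))), p(s(e))), p(s(q(s(p(0)))))))  →  q(k(s(k(p(0), p(s(e)))), p(s(q(s(p(0)))))))   [R3 at 1.1]
3. q(k(s(k(p(0), p(s(e)))), p(s(q(s(p(0)))))))  →  q(k(s(p(0)), p(s(q(s(p(0)))))))   [R3 at 1.1.1]
4. q(k(s(p(0)), p(s(q(s(p(0)))))))  →  q(k(s(p(0)), p(s(e))))   [R4 at 1.2.1.1]
5. q(k(s(p(0)), p(s(e))))  →  q(s(p(0)))   [R3 at 1]
6. q(s(p(0)))  →  e   [R4 at ε]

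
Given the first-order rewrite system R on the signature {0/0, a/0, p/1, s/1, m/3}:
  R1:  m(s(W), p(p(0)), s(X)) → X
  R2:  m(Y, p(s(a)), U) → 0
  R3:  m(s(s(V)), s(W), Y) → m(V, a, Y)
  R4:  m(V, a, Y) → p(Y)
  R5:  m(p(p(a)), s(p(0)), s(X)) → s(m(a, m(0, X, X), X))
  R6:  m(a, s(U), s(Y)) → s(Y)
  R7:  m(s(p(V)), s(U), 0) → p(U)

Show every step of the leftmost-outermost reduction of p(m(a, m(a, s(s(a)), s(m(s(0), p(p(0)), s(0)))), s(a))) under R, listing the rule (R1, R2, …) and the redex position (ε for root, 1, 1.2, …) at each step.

p(s(a))

1. p(m(a, m(a, s(s(a)), s(m(s(0), p(p(0)), s(0)))), s(a)))  →  p(m(a, s(m(s(0), p(p(0)), s(0))), s(a)))   [R6 at 1.2]
2. p(m(a, s(m(s(0), p(p(0)), s(0))), s(a)))  →  p(s(a))   [R6 at 1]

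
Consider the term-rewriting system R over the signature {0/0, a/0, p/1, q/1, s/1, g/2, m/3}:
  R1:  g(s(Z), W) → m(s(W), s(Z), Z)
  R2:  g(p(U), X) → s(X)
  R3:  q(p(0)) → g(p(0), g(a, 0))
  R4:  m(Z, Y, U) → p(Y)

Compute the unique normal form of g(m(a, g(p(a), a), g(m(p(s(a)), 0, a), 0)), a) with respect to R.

1. g(m(a, g(p(a), a), g(m(p(s(a)), 0, a), 0)), a)  →  g(p(g(p(a), a)), a)   [R4 at 1]
2. g(p(g(p(a), a)), a)  →  s(a)   [R2 at ε]

s(a)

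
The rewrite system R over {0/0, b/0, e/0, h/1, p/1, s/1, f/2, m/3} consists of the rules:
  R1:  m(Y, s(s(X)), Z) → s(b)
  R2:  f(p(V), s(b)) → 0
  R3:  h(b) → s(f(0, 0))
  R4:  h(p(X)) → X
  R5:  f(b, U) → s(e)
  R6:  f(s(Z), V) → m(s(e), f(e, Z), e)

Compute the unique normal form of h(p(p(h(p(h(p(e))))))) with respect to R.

p(e)

1. h(p(p(h(p(h(p(e)))))))  →  p(h(p(h(p(e)))))   [R4 at ε]
2. p(h(p(h(p(e)))))  →  p(h(p(e)))   [R4 at 1]
3. p(h(p(e)))  →  p(e)   [R4 at 1]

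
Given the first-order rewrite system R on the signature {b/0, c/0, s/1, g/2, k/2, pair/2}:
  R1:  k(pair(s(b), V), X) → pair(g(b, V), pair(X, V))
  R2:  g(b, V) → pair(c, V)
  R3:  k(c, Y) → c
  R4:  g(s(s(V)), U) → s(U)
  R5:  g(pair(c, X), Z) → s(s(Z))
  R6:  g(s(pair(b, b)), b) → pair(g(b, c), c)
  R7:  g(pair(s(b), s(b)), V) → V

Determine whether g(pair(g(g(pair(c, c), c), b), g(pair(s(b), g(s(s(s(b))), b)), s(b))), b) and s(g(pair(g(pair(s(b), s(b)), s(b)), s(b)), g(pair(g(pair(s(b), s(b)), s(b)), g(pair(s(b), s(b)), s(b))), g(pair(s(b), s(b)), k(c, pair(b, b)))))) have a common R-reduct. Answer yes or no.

no — NF(t₁) = b, NF(t₂) = s(c)

Reduce t₁ = g(pair(g(g(pair(c, c), c), b), g(pair(s(b), g(s(s(s(b))), b)), s(b))), b):
1. g(pair(g(g(pair(c, c), c), b), g(pair(s(b), g(s(s(s(b))), b)), s(b))), b)  →  g(pair(g(s(s(c)), b), g(pair(s(b), g(s(s(s(b))), b)), s(b))), b)   [R5 at 1.1.1]
2. g(pair(g(s(s(c)), b), g(pair(s(b), g(s(s(s(b))), b)), s(b))), b)  →  g(pair(s(b), g(pair(s(b), g(s(s(s(b))), b)), s(b))), b)   [R4 at 1.1]
3. g(pair(s(b), g(pair(s(b), g(s(s(s(b))), b)), s(b))), b)  →  g(pair(s(b), g(pair(s(b), s(b)), s(b))), b)   [R4 at 1.2.1.2]
4. g(pair(s(b), g(pair(s(b), s(b)), s(b))), b)  →  g(pair(s(b), s(b)), b)   [R7 at 1.2]
5. g(pair(s(b), s(b)), b)  →  b   [R7 at ε]

Reduce t₂ = s(g(pair(g(pair(s(b), s(b)), s(b)), s(b)), g(pair(g(pair(s(b), s(b)), s(b)), g(pair(s(b), s(b)), s(b))), g(pair(s(b), s(b)), k(c, pair(b, b)))))):
1. s(g(pair(g(pair(s(b), s(b)), s(b)), s(b)), g(pair(g(pair(s(b), s(b)), s(b)), g(pair(s(b), s(b)), s(b))), g(pair(s(b), s(b)), k(c, pair(b, b))))))  →  s(g(pair(s(b), s(b)), g(pair(g(pair(s(b), s(b)), s(b)), g(pair(s(b), s(b)), s(b))), g(pair(s(b), s(b)), k(c, pair(b, b))))))   [R7 at 1.1.1]
2. s(g(pair(s(b), s(b)), g(pair(g(pair(s(b), s(b)), s(b)), g(pair(s(b), s(b)), s(b))), g(pair(s(b), s(b)), k(c, pair(b, b))))))  →  s(g(pair(g(pair(s(b), s(b)), s(b)), g(pair(s(b), s(b)), s(b))), g(pair(s(b), s(b)), k(c, pair(b, b)))))   [R7 at 1]
3. s(g(pair(g(pair(s(b), s(b)), s(b)), g(pair(s(b), s(b)), s(b))), g(pair(s(b), s(b)), k(c, pair(b, b)))))  →  s(g(pair(s(b), g(pair(s(b), s(b)), s(b))), g(pair(s(b), s(b)), k(c, pair(b, b)))))   [R7 at 1.1.1]
4. s(g(pair(s(b), g(pair(s(b), s(b)), s(b))), g(pair(s(b), s(b)), k(c, pair(b, b)))))  →  s(g(pair(s(b), s(b)), g(pair(s(b), s(b)), k(c, pair(b, b)))))   [R7 at 1.1.2]
5. s(g(pair(s(b), s(b)), g(pair(s(b), s(b)), k(c, pair(b, b)))))  →  s(g(pair(s(b), s(b)), k(c, pair(b, b))))   [R7 at 1]
6. s(g(pair(s(b), s(b)), k(c, pair(b, b))))  →  s(k(c, pair(b, b)))   [R7 at 1]
7. s(k(c, pair(b, b)))  →  s(c)   [R3 at 1]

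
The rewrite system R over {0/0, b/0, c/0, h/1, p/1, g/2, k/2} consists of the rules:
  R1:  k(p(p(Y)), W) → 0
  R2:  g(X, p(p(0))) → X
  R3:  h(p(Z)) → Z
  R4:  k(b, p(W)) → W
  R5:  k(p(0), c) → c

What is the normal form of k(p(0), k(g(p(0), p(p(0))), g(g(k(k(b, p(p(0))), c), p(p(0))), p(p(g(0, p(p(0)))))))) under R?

1. k(p(0), k(g(p(0), p(p(0))), g(g(k(k(b, p(p(0))), c), p(p(0))), p(p(g(0, p(p(0))))))))  →  k(p(0), k(p(0), g(g(k(k(b, p(p(0))), c), p(p(0))), p(p(g(0, p(p(0))))))))   [R2 at 2.1]
2. k(p(0), k(p(0), g(g(k(k(b, p(p(0))), c), p(p(0))), p(p(g(0, p(p(0))))))))  →  k(p(0), k(p(0), g(k(k(b, p(p(0))), c), p(p(g(0, p(p(0))))))))   [R2 at 2.2.1]
3. k(p(0), k(p(0), g(k(k(b, p(p(0))), c), p(p(g(0, p(p(0))))))))  →  k(p(0), k(p(0), g(k(p(0), c), p(p(g(0, p(p(0))))))))   [R4 at 2.2.1.1]
4. k(p(0), k(p(0), g(k(p(0), c), p(p(g(0, p(p(0))))))))  →  k(p(0), k(p(0), g(c, p(p(g(0, p(p(0))))))))   [R5 at 2.2.1]
5. k(p(0), k(p(0), g(c, p(p(g(0, p(p(0))))))))  →  k(p(0), k(p(0), g(c, p(p(0)))))   [R2 at 2.2.2.1.1]
6. k(p(0), k(p(0), g(c, p(p(0)))))  →  k(p(0), k(p(0), c))   [R2 at 2.2]
7. k(p(0), k(p(0), c))  →  k(p(0), c)   [R5 at 2]
8. k(p(0), c)  →  c   [R5 at ε]

c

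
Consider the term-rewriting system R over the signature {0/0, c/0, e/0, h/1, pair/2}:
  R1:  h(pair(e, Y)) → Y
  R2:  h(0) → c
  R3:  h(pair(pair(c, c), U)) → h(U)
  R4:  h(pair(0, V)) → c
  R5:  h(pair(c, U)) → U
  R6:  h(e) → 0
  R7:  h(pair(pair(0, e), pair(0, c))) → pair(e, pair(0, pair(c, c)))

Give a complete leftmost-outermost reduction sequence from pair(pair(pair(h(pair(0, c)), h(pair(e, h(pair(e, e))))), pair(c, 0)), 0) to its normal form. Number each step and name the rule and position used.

pair(pair(pair(c, e), pair(c, 0)), 0)

1. pair(pair(pair(h(pair(0, c)), h(pair(e, h(pair(e, e))))), pair(c, 0)), 0)  →  pair(pair(pair(c, h(pair(e, h(pair(e, e))))), pair(c, 0)), 0)   [R4 at 1.1.1]
2. pair(pair(pair(c, h(pair(e, h(pair(e, e))))), pair(c, 0)), 0)  →  pair(pair(pair(c, h(pair(e, e))), pair(c, 0)), 0)   [R1 at 1.1.2]
3. pair(pair(pair(c, h(pair(e, e))), pair(c, 0)), 0)  →  pair(pair(pair(c, e), pair(c, 0)), 0)   [R1 at 1.1.2]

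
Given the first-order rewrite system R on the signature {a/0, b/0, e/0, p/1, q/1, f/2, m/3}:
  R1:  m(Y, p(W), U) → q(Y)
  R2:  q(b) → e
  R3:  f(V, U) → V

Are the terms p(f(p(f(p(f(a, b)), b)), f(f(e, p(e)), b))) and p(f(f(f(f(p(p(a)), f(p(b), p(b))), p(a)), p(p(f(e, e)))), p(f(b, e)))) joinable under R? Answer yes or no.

yes — NF(t₁) = p(p(p(a))), NF(t₂) = p(p(p(a)))

Reduce t₁ = p(f(p(f(p(f(a, b)), b)), f(f(e, p(e)), b))):
1. p(f(p(f(p(f(a, b)), b)), f(f(e, p(e)), b)))  →  p(p(f(p(f(a, b)), b)))   [R3 at 1]
2. p(p(f(p(f(a, b)), b)))  →  p(p(p(f(a, b))))   [R3 at 1.1]
3. p(p(p(f(a, b))))  →  p(p(p(a)))   [R3 at 1.1.1]

Reduce t₂ = p(f(f(f(f(p(p(a)), f(p(b), p(b))), p(a)), p(p(f(e, e)))), p(f(b, e)))):
1. p(f(f(f(f(p(p(a)), f(p(b), p(b))), p(a)), p(p(f(e, e)))), p(f(b, e))))  →  p(f(f(f(p(p(a)), f(p(b), p(b))), p(a)), p(p(f(e, e)))))   [R3 at 1]
2. p(f(f(f(p(p(a)), f(p(b), p(b))), p(a)), p(p(f(e, e)))))  →  p(f(f(p(p(a)), f(p(b), p(b))), p(a)))   [R3 at 1]
3. p(f(f(p(p(a)), f(p(b), p(b))), p(a)))  →  p(f(p(p(a)), f(p(b), p(b))))   [R3 at 1]
4. p(f(p(p(a)), f(p(b), p(b))))  →  p(p(p(a)))   [R3 at 1]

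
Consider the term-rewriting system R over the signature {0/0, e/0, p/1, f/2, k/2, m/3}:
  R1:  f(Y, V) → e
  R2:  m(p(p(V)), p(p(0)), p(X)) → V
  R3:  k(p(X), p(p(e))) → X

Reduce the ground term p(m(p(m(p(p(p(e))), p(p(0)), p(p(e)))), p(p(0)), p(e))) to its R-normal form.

1. p(m(p(m(p(p(p(e))), p(p(0)), p(p(e)))), p(p(0)), p(e)))  →  p(m(p(p(e)), p(p(0)), p(e)))   [R2 at 1.1.1]
2. p(m(p(p(e)), p(p(0)), p(e)))  →  p(e)   [R2 at 1]

p(e)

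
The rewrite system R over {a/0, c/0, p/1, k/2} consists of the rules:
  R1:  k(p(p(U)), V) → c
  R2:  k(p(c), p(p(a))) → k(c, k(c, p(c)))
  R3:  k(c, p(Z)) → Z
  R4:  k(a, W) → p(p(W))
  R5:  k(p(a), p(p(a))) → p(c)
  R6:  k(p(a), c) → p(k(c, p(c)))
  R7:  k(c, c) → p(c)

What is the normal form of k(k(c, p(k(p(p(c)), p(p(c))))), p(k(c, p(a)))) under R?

a

1. k(k(c, p(k(p(p(c)), p(p(c))))), p(k(c, p(a))))  →  k(k(p(p(c)), p(p(c))), p(k(c, p(a))))   [R3 at 1]
2. k(k(p(p(c)), p(p(c))), p(k(c, p(a))))  →  k(c, p(k(c, p(a))))   [R1 at 1]
3. k(c, p(k(c, p(a))))  →  k(c, p(a))   [R3 at ε]
4. k(c, p(a))  →  a   [R3 at ε]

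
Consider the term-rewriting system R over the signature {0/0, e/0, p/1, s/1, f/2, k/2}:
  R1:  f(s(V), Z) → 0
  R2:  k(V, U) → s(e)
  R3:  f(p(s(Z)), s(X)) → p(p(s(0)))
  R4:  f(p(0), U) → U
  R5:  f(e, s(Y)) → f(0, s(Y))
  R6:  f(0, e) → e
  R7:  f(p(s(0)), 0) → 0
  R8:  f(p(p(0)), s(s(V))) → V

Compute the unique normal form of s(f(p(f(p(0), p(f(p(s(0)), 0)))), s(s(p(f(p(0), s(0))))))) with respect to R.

s(p(s(0)))

1. s(f(p(f(p(0), p(f(p(s(0)), 0)))), s(s(p(f(p(0), s(0)))))))  →  s(f(p(p(f(p(s(0)), 0))), s(s(p(f(p(0), s(0)))))))   [R4 at 1.1.1]
2. s(f(p(p(f(p(s(0)), 0))), s(s(p(f(p(0), s(0)))))))  →  s(f(p(p(0)), s(s(p(f(p(0), s(0)))))))   [R7 at 1.1.1.1]
3. s(f(p(p(0)), s(s(p(f(p(0), s(0)))))))  →  s(p(f(p(0), s(0))))   [R8 at 1]
4. s(p(f(p(0), s(0))))  →  s(p(s(0)))   [R4 at 1.1]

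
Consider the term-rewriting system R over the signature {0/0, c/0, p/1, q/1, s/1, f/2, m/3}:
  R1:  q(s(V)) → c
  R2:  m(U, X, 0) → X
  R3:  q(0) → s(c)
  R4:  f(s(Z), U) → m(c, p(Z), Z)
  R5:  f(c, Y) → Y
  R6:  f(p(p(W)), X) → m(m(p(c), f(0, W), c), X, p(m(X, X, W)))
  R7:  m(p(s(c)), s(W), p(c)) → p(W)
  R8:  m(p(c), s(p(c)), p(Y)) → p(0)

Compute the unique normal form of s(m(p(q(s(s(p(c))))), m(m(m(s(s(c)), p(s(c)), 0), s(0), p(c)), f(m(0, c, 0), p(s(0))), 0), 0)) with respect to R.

1. s(m(p(q(s(s(p(c))))), m(m(m(s(s(c)), p(s(c)), 0), s(0), p(c)), f(m(0, c, 0), p(s(0))), 0), 0))  →  s(m(m(m(s(s(c)), p(s(c)), 0), s(0), p(c)), f(m(0, c, 0), p(s(0))), 0))   [R2 at 1]
2. s(m(m(m(s(s(c)), p(s(c)), 0), s(0), p(c)), f(m(0, c, 0), p(s(0))), 0))  →  s(f(m(0, c, 0), p(s(0))))   [R2 at 1]
3. s(f(m(0, c, 0), p(s(0))))  →  s(f(c, p(s(0))))   [R2 at 1.1]
4. s(f(c, p(s(0))))  →  s(p(s(0)))   [R5 at 1]

s(p(s(0)))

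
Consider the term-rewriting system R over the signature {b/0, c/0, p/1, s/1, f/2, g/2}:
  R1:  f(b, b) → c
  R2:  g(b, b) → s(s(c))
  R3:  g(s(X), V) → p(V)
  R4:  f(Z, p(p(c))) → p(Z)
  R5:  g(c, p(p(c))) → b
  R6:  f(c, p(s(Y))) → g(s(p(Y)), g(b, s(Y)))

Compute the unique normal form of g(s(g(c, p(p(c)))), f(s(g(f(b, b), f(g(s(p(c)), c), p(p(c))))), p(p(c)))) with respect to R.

1. g(s(g(c, p(p(c)))), f(s(g(f(b, b), f(g(s(p(c)), c), p(p(c))))), p(p(c))))  →  p(f(s(g(f(b, b), f(g(s(p(c)), c), p(p(c))))), p(p(c))))   [R3 at ε]
2. p(f(s(g(f(b, b), f(g(s(p(c)), c), p(p(c))))), p(p(c))))  →  p(p(s(g(f(b, b), f(g(s(p(c)), c), p(p(c)))))))   [R4 at 1]
3. p(p(s(g(f(b, b), f(g(s(p(c)), c), p(p(c)))))))  →  p(p(s(g(c, f(g(s(p(c)), c), p(p(c)))))))   [R1 at 1.1.1.1]
4. p(p(s(g(c, f(g(s(p(c)), c), p(p(c)))))))  →  p(p(s(g(c, p(g(s(p(c)), c))))))   [R4 at 1.1.1.2]
5. p(p(s(g(c, p(g(s(p(c)), c))))))  →  p(p(s(g(c, p(p(c))))))   [R3 at 1.1.1.2.1]
6. p(p(s(g(c, p(p(c))))))  →  p(p(s(b)))   [R5 at 1.1.1]

p(p(s(b)))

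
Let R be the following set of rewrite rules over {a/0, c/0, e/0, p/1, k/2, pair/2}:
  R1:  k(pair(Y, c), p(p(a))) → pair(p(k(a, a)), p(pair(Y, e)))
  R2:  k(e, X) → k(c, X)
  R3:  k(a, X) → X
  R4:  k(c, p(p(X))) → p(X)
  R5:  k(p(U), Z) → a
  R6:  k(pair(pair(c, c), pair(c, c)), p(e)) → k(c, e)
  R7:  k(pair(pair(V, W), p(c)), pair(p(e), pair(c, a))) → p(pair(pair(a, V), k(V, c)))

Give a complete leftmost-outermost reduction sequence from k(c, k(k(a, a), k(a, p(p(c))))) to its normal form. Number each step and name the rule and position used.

p(c)

1. k(c, k(k(a, a), k(a, p(p(c)))))  →  k(c, k(a, k(a, p(p(c)))))   [R3 at 2.1]
2. k(c, k(a, k(a, p(p(c)))))  →  k(c, k(a, p(p(c))))   [R3 at 2]
3. k(c, k(a, p(p(c))))  →  k(c, p(p(c)))   [R3 at 2]
4. k(c, p(p(c)))  →  p(c)   [R4 at ε]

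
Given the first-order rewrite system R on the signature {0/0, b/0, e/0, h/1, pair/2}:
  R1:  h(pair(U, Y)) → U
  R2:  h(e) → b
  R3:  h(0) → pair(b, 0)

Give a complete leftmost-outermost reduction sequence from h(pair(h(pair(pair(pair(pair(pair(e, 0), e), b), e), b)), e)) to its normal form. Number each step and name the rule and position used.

pair(pair(pair(pair(e, 0), e), b), e)

1. h(pair(h(pair(pair(pair(pair(pair(e, 0), e), b), e), b)), e))  →  h(pair(pair(pair(pair(pair(e, 0), e), b), e), b))   [R1 at ε]
2. h(pair(pair(pair(pair(pair(e, 0), e), b), e), b))  →  pair(pair(pair(pair(e, 0), e), b), e)   [R1 at ε]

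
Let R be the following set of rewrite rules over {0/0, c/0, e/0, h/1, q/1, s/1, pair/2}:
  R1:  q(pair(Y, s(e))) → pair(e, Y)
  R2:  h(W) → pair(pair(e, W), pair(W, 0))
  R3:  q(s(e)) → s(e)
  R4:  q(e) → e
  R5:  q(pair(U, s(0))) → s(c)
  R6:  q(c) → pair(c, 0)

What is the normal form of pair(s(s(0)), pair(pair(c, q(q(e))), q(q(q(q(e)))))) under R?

pair(s(s(0)), pair(pair(c, e), e))

1. pair(s(s(0)), pair(pair(c, q(q(e))), q(q(q(q(e))))))  →  pair(s(s(0)), pair(pair(c, q(e)), q(q(q(q(e))))))   [R4 at 2.1.2.1]
2. pair(s(s(0)), pair(pair(c, q(e)), q(q(q(q(e))))))  →  pair(s(s(0)), pair(pair(c, e), q(q(q(q(e))))))   [R4 at 2.1.2]
3. pair(s(s(0)), pair(pair(c, e), q(q(q(q(e))))))  →  pair(s(s(0)), pair(pair(c, e), q(q(q(e)))))   [R4 at 2.2.1.1.1]
4. pair(s(s(0)), pair(pair(c, e), q(q(q(e)))))  →  pair(s(s(0)), pair(pair(c, e), q(q(e))))   [R4 at 2.2.1.1]
5. pair(s(s(0)), pair(pair(c, e), q(q(e))))  →  pair(s(s(0)), pair(pair(c, e), q(e)))   [R4 at 2.2.1]
6. pair(s(s(0)), pair(pair(c, e), q(e)))  →  pair(s(s(0)), pair(pair(c, e), e))   [R4 at 2.2]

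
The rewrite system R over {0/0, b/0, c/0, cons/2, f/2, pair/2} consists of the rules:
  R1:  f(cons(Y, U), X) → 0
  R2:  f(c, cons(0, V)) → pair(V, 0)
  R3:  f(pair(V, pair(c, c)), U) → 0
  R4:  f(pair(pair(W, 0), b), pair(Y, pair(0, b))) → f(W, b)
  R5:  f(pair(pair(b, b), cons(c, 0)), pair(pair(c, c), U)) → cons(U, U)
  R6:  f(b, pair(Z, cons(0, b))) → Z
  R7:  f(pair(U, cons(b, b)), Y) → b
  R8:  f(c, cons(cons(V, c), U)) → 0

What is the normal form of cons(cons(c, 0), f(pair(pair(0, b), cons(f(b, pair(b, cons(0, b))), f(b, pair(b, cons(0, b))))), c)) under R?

1. cons(cons(c, 0), f(pair(pair(0, b), cons(f(b, pair(b, cons(0, b))), f(b, pair(b, cons(0, b))))), c))  →  cons(cons(c, 0), f(pair(pair(0, b), cons(b, f(b, pair(b, cons(0, b))))), c))   [R6 at 2.1.2.1]
2. cons(cons(c, 0), f(pair(pair(0, b), cons(b, f(b, pair(b, cons(0, b))))), c))  →  cons(cons(c, 0), f(pair(pair(0, b), cons(b, b)), c))   [R6 at 2.1.2.2]
3. cons(cons(c, 0), f(pair(pair(0, b), cons(b, b)), c))  →  cons(cons(c, 0), b)   [R7 at 2]

cons(cons(c, 0), b)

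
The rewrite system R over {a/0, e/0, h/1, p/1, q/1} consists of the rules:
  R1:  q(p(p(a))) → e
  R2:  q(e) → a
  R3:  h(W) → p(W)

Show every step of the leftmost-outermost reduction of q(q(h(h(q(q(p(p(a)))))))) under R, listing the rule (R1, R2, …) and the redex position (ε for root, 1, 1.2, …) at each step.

1. q(q(h(h(q(q(p(p(a))))))))  →  q(q(p(h(q(q(p(p(a))))))))   [R3 at 1.1]
2. q(q(p(h(q(q(p(p(a))))))))  →  q(q(p(p(q(q(p(p(a))))))))   [R3 at 1.1.1]
3. q(q(p(p(q(q(p(p(a))))))))  →  q(q(p(p(q(e)))))   [R1 at 1.1.1.1.1]
4. q(q(p(p(q(e)))))  →  q(q(p(p(a))))   [R2 at 1.1.1.1]
5. q(q(p(p(a))))  →  q(e)   [R1 at 1]
6. q(e)  →  a   [R2 at ε]

a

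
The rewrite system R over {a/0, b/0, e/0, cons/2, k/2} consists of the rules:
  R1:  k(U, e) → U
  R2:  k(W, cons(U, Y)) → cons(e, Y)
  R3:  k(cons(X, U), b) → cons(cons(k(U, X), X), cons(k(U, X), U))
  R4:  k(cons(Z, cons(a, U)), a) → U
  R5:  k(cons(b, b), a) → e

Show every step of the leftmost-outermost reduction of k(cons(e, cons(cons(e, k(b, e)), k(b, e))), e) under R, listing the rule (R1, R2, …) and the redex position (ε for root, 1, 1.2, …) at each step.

cons(e, cons(cons(e, b), b))

1. k(cons(e, cons(cons(e, k(b, e)), k(b, e))), e)  →  cons(e, cons(cons(e, k(b, e)), k(b, e)))   [R1 at ε]
2. cons(e, cons(cons(e, k(b, e)), k(b, e)))  →  cons(e, cons(cons(e, b), k(b, e)))   [R1 at 2.1.2]
3. cons(e, cons(cons(e, b), k(b, e)))  →  cons(e, cons(cons(e, b), b))   [R1 at 2.2]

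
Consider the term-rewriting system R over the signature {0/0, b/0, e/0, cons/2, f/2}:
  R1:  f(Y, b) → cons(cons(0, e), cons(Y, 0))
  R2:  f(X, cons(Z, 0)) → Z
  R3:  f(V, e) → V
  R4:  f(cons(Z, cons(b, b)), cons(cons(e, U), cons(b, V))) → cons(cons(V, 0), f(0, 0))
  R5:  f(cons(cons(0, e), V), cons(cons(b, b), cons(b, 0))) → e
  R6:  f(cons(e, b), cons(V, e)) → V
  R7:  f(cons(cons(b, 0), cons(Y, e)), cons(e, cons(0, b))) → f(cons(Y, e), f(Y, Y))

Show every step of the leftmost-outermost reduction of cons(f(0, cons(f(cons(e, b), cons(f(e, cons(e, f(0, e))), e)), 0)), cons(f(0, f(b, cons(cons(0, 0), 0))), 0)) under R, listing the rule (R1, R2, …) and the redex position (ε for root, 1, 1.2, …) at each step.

1. cons(f(0, cons(f(cons(e, b), cons(f(e, cons(e, f(0, e))), e)), 0)), cons(f(0, f(b, cons(cons(0, 0), 0))), 0))  →  cons(f(cons(e, b), cons(f(e, cons(e, f(0, e))), e)), cons(f(0, f(b, cons(cons(0, 0), 0))), 0))   [R2 at 1]
2. cons(f(cons(e, b), cons(f(e, cons(e, f(0, e))), e)), cons(f(0, f(b, cons(cons(0, 0), 0))), 0))  →  cons(f(e, cons(e, f(0, e))), cons(f(0, f(b, cons(cons(0, 0), 0))), 0))   [R6 at 1]
3. cons(f(e, cons(e, f(0, e))), cons(f(0, f(b, cons(cons(0, 0), 0))), 0))  →  cons(f(e, cons(e, 0)), cons(f(0, f(b, cons(cons(0, 0), 0))), 0))   [R3 at 1.2.2]
4. cons(f(e, cons(e, 0)), cons(f(0, f(b, cons(cons(0, 0), 0))), 0))  →  cons(e, cons(f(0, f(b, cons(cons(0, 0), 0))), 0))   [R2 at 1]
5. cons(e, cons(f(0, f(b, cons(cons(0, 0), 0))), 0))  →  cons(e, cons(f(0, cons(0, 0)), 0))   [R2 at 2.1.2]
6. cons(e, cons(f(0, cons(0, 0)), 0))  →  cons(e, cons(0, 0))   [R2 at 2.1]

cons(e, cons(0, 0))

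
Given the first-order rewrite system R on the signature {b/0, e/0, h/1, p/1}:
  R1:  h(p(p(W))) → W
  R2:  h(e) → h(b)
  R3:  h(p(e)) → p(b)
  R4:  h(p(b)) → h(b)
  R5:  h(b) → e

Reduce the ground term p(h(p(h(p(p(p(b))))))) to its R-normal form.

1. p(h(p(h(p(p(p(b)))))))  →  p(h(p(p(b))))   [R1 at 1.1.1]
2. p(h(p(p(b))))  →  p(b)   [R1 at 1]

p(b)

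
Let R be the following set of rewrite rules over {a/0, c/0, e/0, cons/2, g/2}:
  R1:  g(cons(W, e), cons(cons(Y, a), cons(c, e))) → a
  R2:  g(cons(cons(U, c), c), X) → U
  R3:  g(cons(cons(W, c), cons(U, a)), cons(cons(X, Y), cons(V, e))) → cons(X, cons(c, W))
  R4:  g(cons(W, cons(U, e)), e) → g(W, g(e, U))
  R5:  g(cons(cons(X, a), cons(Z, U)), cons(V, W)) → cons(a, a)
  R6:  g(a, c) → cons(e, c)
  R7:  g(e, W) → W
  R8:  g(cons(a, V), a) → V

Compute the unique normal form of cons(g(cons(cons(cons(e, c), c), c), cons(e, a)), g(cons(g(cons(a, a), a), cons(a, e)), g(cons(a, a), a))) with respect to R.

1. cons(g(cons(cons(cons(e, c), c), c), cons(e, a)), g(cons(g(cons(a, a), a), cons(a, e)), g(cons(a, a), a)))  →  cons(cons(e, c), g(cons(g(cons(a, a), a), cons(a, e)), g(cons(a, a), a)))   [R2 at 1]
2. cons(cons(e, c), g(cons(g(cons(a, a), a), cons(a, e)), g(cons(a, a), a)))  →  cons(cons(e, c), g(cons(a, cons(a, e)), g(cons(a, a), a)))   [R8 at 2.1.1]
3. cons(cons(e, c), g(cons(a, cons(a, e)), g(cons(a, a), a)))  →  cons(cons(e, c), g(cons(a, cons(a, e)), a))   [R8 at 2.2]
4. cons(cons(e, c), g(cons(a, cons(a, e)), a))  →  cons(cons(e, c), cons(a, e))   [R8 at 2]

cons(cons(e, c), cons(a, e))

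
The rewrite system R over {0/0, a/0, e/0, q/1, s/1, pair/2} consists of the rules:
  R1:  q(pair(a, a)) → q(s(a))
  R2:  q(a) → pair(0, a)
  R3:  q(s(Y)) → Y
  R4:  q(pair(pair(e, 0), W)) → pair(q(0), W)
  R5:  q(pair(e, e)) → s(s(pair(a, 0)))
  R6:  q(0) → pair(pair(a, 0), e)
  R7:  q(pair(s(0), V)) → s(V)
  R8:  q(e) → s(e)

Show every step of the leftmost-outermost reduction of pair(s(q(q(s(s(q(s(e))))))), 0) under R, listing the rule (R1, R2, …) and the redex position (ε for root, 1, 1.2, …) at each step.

pair(s(e), 0)

1. pair(s(q(q(s(s(q(s(e))))))), 0)  →  pair(s(q(s(q(s(e))))), 0)   [R3 at 1.1.1]
2. pair(s(q(s(q(s(e))))), 0)  →  pair(s(q(s(e))), 0)   [R3 at 1.1]
3. pair(s(q(s(e))), 0)  →  pair(s(e), 0)   [R3 at 1.1]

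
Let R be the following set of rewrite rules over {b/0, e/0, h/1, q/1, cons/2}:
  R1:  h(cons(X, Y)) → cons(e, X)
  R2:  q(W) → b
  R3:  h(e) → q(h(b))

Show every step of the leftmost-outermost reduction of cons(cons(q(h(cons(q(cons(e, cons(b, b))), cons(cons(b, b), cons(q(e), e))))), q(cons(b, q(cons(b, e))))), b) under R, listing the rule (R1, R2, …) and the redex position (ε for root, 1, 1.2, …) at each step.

cons(cons(b, b), b)

1. cons(cons(q(h(cons(q(cons(e, cons(b, b))), cons(cons(b, b), cons(q(e), e))))), q(cons(b, q(cons(b, e))))), b)  →  cons(cons(b, q(cons(b, q(cons(b, e))))), b)   [R2 at 1.1]
2. cons(cons(b, q(cons(b, q(cons(b, e))))), b)  →  cons(cons(b, b), b)   [R2 at 1.2]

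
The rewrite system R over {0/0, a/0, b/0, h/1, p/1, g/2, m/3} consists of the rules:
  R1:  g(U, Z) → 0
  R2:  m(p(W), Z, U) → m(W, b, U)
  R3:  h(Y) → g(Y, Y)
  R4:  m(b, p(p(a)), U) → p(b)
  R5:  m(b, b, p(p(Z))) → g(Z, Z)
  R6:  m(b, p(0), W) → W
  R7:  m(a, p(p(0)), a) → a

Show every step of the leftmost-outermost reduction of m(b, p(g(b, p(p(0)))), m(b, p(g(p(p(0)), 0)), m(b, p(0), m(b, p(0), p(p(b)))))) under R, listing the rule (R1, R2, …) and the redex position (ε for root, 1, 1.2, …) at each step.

p(p(b))

1. m(b, p(g(b, p(p(0)))), m(b, p(g(p(p(0)), 0)), m(b, p(0), m(b, p(0), p(p(b))))))  →  m(b, p(0), m(b, p(g(p(p(0)), 0)), m(b, p(0), m(b, p(0), p(p(b))))))   [R1 at 2.1]
2. m(b, p(0), m(b, p(g(p(p(0)), 0)), m(b, p(0), m(b, p(0), p(p(b))))))  →  m(b, p(g(p(p(0)), 0)), m(b, p(0), m(b, p(0), p(p(b)))))   [R6 at ε]
3. m(b, p(g(p(p(0)), 0)), m(b, p(0), m(b, p(0), p(p(b)))))  →  m(b, p(0), m(b, p(0), m(b, p(0), p(p(b)))))   [R1 at 2.1]
4. m(b, p(0), m(b, p(0), m(b, p(0), p(p(b)))))  →  m(b, p(0), m(b, p(0), p(p(b))))   [R6 at ε]
5. m(b, p(0), m(b, p(0), p(p(b))))  →  m(b, p(0), p(p(b)))   [R6 at ε]
6. m(b, p(0), p(p(b)))  →  p(p(b))   [R6 at ε]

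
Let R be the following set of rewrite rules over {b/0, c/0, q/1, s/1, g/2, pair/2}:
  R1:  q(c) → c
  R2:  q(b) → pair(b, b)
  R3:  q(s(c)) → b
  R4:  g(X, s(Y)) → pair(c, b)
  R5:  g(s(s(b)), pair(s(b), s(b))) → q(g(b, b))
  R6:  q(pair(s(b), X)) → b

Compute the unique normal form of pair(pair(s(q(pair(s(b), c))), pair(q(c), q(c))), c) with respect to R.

1. pair(pair(s(q(pair(s(b), c))), pair(q(c), q(c))), c)  →  pair(pair(s(b), pair(q(c), q(c))), c)   [R6 at 1.1.1]
2. pair(pair(s(b), pair(q(c), q(c))), c)  →  pair(pair(s(b), pair(c, q(c))), c)   [R1 at 1.2.1]
3. pair(pair(s(b), pair(c, q(c))), c)  →  pair(pair(s(b), pair(c, c)), c)   [R1 at 1.2.2]

pair(pair(s(b), pair(c, c)), c)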